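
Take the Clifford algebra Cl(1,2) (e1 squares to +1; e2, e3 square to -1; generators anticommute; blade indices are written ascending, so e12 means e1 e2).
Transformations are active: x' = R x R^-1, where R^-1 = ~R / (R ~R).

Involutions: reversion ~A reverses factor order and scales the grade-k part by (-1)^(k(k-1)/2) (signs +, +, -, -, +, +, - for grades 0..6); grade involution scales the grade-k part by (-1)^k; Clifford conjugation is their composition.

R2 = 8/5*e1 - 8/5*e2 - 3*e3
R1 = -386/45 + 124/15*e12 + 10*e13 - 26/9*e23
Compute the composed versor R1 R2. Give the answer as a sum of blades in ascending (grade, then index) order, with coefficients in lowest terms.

Distribute over the terms of R2 (each basis-blade product reordered to ascending indices, repeated generators contracted through their squares):
R1 (8/5*e1) = -3088/225*e1 - 992/75*e2 - 16*e3 - 208/45*e123
R1 (-8/5*e2) = 992/75*e1 + 3088/225*e2 + 208/45*e3 + 16*e123
R1 (-3*e3) = 30*e1 - 26/3*e2 + 386/15*e3 - 124/5*e123
Summing the partial products and collecting blades:
Answer: 6638/225*e1 - 1838/225*e2 + 646/45*e3 - 604/45*e123


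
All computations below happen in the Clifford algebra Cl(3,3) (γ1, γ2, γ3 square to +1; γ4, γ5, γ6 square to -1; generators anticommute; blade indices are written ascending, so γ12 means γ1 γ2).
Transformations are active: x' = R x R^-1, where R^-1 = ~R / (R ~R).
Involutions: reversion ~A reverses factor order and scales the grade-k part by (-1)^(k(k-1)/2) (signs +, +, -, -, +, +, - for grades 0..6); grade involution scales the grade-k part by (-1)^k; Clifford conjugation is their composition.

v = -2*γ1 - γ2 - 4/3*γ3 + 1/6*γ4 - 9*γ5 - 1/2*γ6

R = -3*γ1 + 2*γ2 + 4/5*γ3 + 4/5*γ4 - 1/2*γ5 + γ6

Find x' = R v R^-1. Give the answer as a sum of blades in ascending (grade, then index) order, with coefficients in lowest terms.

~R = -3*γ1 + 2*γ2 + 4/5*γ3 + 4/5*γ4 - 1/2*γ5 + γ6, and R ~R = 47/4, so R^-1 = ~R / (47/4).
R v = -6/5 + 7*γ12 + 28/5*γ13 + 11/10*γ14 + 26*γ15 + 7/2*γ16 - 28/15*γ23 + 17/15*γ24 - 37/2*γ25 + 6/5*γ34 - 118/15*γ35 + 14/15*γ36 - 427/60*γ45 - 17/30*γ46 + 37/4*γ56
Answer: 614/235*γ1 + 139/235*γ2 + 4124/3525*γ3 - 2327/7050*γ4 + 2139/235*γ5 + 139/470*γ6


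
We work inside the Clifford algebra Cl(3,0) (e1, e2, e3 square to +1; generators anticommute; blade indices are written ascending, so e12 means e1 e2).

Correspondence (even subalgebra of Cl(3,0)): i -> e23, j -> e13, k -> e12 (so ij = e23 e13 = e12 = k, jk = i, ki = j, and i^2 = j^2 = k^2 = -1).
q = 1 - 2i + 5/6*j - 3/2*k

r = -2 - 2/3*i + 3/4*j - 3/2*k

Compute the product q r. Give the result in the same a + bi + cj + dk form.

In blades: q = 1 - 3/2*e12 + 5/6*e13 - 2*e23, r = -2 - 3/2*e12 + 3/4*e13 - 2/3*e23.
Distribute q over r term by term (generator squares from the signature, products reordered to ascending indices): (1)*r = -2 - 3/2*e12 + 3/4*e13 - 2/3*e23; (-3/2*e12)*r = -9/4 + 3*e12 + e13 + 9/8*e23; (5/6*e13)*r = -5/8 + 5/9*e12 - 5/3*e13 - 5/4*e23; (-2*e23)*r = -4/3 - 3/2*e12 - 3*e13 + 4*e23.
Sum: -149/24 + 5/9*e12 - 35/12*e13 + 77/24*e23; translating back through the correspondence:
Answer: -149/24 + 77/24*i - 35/12*j + 5/9*k


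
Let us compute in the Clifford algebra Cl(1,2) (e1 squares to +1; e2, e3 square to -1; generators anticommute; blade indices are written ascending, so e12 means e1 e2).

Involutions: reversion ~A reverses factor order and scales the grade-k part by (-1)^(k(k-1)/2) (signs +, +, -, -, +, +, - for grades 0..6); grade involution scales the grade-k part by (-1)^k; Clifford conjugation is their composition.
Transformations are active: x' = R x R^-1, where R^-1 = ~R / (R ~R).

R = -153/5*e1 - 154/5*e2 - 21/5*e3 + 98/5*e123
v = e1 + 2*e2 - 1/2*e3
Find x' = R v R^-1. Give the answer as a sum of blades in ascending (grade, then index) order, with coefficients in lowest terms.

~R = -153/5*e1 - 154/5*e2 - 21/5*e3 - 98/5*e123, and R ~R = 8856/25, so R^-1 = ~R / (8856/25).
R v = 289/10 - 103/5*e12 + 587/10*e13 + 217/5*e23
Answer: -10541/8856*e1 - 391/738*e2 + 18547/8856*e3


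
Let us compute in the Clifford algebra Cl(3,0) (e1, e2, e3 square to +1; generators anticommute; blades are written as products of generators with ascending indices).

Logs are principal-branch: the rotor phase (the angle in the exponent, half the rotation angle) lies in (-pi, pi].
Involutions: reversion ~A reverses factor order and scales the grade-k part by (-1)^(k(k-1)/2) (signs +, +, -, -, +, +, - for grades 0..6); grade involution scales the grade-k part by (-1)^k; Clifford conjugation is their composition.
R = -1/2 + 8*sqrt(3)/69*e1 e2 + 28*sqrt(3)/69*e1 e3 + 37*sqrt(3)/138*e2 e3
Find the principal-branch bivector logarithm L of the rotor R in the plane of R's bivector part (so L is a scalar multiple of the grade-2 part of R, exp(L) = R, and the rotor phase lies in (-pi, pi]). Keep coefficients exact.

The scalar part of R is -1/2, and that scalar determines the rotor phase on the principal branch; recovering the unit plane as bivector-part over sine of the phase gives L = phase * plane.
Concretely: cos(phase) = -1/2 gives phase = ±2*pi/3, and since phase/sin(phase) is even the sign is immaterial: L = (phase/sin(phase)) * <R>_2 = (4*sqrt(3)*pi/9) * <R>_2.
Answer: 32*pi/207*e1 e2 + 112*pi/207*e1 e3 + 74*pi/207*e2 e3


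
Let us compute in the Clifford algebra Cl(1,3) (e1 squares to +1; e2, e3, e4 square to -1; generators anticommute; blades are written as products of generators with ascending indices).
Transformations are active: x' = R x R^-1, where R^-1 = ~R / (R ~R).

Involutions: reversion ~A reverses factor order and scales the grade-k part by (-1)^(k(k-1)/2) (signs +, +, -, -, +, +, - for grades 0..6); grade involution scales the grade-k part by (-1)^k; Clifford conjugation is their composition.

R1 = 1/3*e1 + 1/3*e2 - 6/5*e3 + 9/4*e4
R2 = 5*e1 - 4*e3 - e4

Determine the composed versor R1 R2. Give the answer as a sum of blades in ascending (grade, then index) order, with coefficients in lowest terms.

Distribute over the terms of R2 (each basis-blade product reordered to ascending indices, repeated generators contracted through their squares):
R1 (5*e1) = 5/3 - 5/3*e1 e2 + 6*e1 e3 - 45/4*e1 e4
R1 (-4*e3) = -24/5 - 4/3*e1 e3 - 4/3*e2 e3 + 9*e3 e4
R1 (-e4) = 9/4 - 1/3*e1 e4 - 1/3*e2 e4 + 6/5*e3 e4
Summing the partial products and collecting blades:
Answer: -53/60 - 5/3*e1 e2 + 14/3*e1 e3 - 139/12*e1 e4 - 4/3*e2 e3 - 1/3*e2 e4 + 51/5*e3 e4


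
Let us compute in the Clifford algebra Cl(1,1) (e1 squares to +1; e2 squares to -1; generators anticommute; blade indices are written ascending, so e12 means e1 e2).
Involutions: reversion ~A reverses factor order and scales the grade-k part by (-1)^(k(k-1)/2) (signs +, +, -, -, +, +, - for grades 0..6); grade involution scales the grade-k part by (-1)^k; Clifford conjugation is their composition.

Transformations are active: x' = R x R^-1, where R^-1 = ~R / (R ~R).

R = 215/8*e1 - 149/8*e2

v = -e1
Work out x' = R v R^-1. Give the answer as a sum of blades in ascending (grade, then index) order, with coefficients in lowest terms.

~R = 215/8*e1 - 149/8*e2, and R ~R = 3003/8, so R^-1 = ~R / (3003/8).
R v = -215/8 - 149/8*e12
Answer: -34213/12012*e1 + 32035/12012*e2


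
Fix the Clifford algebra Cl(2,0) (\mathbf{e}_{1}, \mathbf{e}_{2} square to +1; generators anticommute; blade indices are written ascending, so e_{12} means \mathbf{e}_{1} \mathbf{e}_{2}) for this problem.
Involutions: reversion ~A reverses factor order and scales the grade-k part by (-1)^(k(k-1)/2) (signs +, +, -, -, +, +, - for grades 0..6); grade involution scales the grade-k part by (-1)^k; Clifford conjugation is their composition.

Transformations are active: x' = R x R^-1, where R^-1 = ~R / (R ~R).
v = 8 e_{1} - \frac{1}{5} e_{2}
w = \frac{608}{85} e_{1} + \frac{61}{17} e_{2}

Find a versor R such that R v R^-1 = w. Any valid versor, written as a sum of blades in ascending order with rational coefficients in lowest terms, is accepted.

Equal squares first: v^2 = w^2 = \frac{1601}{25}. Then v + w = \frac{1288}{85} e_{1} + \frac{288}{85} e_{2} is a versor taking v to w, provided it is invertible.
Answer: \frac{1288}{85} e_{1} + \frac{288}{85} e_{2}


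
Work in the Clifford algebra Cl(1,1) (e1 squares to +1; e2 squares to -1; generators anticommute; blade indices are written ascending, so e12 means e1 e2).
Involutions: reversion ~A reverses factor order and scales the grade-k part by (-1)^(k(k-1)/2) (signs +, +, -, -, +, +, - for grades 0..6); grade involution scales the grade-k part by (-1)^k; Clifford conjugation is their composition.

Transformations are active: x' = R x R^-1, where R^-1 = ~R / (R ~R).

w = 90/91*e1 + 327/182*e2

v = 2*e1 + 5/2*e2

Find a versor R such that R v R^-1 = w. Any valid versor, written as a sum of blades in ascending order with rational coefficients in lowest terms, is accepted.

Take R = v + w = 272/91*e1 + 391/91*e2. Because q(v) = q(w) = -9/4, conjugation by R sends v exactly to w.
Answer: 272/91*e1 + 391/91*e2


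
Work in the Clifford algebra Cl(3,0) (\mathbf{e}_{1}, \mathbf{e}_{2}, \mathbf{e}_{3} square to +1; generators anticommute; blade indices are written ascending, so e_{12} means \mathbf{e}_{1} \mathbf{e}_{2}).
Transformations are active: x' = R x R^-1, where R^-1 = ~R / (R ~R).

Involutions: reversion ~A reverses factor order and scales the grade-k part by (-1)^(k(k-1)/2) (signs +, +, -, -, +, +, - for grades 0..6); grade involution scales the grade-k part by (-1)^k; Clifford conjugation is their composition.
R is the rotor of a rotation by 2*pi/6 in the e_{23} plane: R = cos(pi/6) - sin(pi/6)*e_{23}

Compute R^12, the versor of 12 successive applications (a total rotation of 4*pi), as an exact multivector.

Rotor phase runs at HALF the rotation angle; powers of one rotor simply add phase, so after 12 steps in e_{23} the phase is 12*pi/6 = 2 \pi and R^12 = cos(2 \pi) - sin(2 \pi)*e_{23}.
cos(2 \pi) = 1 and sin(2 \pi) = 0, so R^12 = 1. The total rotation 4*pi is 2 full turns, so every vector returns to itself, yet the rotor is +1, back on the identity sheet (an even number of 2*pi turns).
Answer: 1


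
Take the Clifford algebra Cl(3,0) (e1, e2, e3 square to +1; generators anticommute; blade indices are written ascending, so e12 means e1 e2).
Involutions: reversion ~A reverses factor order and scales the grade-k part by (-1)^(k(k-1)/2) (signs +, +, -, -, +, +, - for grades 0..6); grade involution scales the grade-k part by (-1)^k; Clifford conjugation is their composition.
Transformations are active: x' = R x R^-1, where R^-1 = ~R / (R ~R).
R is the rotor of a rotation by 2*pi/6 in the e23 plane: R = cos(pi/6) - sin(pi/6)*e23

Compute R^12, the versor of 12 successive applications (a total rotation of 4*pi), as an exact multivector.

Rotor phase runs at HALF the rotation angle; powers of one rotor simply add phase, so after 12 steps in e23 the phase is 12*pi/6 = 2*pi and R^12 = cos(2*pi) - sin(2*pi)*e23.
cos(2*pi) = 1 and sin(2*pi) = 0, so R^12 = 1. The total rotation 4*pi is 2 full turns, so every vector returns to itself, yet the rotor is +1, back on the identity sheet (an even number of 2*pi turns).
Answer: 1


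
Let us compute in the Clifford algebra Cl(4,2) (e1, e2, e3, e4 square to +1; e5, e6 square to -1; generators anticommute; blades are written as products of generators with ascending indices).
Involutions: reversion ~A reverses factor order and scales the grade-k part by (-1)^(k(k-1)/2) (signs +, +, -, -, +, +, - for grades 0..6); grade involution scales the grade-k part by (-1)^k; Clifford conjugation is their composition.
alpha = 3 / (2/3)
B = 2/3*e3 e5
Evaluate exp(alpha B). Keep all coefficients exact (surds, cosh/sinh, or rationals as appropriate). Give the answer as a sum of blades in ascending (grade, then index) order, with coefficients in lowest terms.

B^2 = (2/3)^2*(e3 e5)^2 = 4/9*(+1) = 4/9 (a basis 2-blade squares to minus the product of its generators' squares).
B^2 = 4/9 — since the square is positive, the closed form is hyperbolic: l = 2/3, alpha*l = 3, so exp(alpha B) = cosh(3) + (sinh(3)/(2/3))*B = cosh(3) + (3*sinh(3)/2)*B.
Answer: cosh(3) + sinh(3)*e3 e5


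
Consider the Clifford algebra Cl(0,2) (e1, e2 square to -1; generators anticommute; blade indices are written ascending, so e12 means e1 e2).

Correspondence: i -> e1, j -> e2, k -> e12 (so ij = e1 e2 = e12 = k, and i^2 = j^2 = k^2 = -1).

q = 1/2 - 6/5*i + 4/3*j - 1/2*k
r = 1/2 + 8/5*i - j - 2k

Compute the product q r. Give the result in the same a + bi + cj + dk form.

In blades: q = 1/2 - 6/5*e1 + 4/3*e2 - 1/2*e12, r = 1/2 + 8/5*e1 - e2 - 2*e12.
Distribute q over r term by term (generator squares from the signature, products reordered to ascending indices): (1/2)*r = 1/4 + 4/5*e1 - 1/2*e2 - e12; (-6/5*e1)*r = 48/25 - 3/5*e1 - 12/5*e2 + 6/5*e12; (4/3*e2)*r = 4/3 - 8/3*e1 + 2/3*e2 - 32/15*e12; (-1/2*e12)*r = -1 - 1/2*e1 - 4/5*e2 - 1/4*e12.
Sum: 751/300 - 89/30*e1 - 91/30*e2 - 131/60*e12; translating back through the correspondence:
Answer: 751/300 - 89/30*i - 91/30*j - 131/60*k


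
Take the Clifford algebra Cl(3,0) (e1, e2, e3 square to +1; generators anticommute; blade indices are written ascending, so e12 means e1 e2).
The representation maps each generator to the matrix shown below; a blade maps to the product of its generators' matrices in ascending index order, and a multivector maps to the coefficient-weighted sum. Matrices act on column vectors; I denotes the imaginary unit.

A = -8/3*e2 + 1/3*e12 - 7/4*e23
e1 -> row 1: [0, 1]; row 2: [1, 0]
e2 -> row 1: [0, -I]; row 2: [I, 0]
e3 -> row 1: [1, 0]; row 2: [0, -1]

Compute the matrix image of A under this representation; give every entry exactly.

Bivector images (products of the table entries): rho(e12) = rho(e1)rho(e2) = row 1: [I, 0]; row 2: [0, -I]; rho(e23) = rho(e2)rho(e3) = row 1: [0, I]; row 2: [I, 0].
M = (-8/3)*rho(e2) + (1/3)*rho(e12) + (-7/4)*rho(e23), summed entrywise:
Answer: row 1: [I/3, 11*I/12]; row 2: [-53*I/12, -I/3]


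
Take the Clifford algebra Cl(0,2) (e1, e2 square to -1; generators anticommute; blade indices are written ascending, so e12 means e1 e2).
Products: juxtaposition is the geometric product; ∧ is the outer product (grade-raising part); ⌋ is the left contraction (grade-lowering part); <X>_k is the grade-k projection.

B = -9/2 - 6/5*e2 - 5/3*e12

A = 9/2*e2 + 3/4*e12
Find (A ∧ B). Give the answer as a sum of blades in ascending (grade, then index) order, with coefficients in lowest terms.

step 1: -81/4*e2 - 27/8*e12
Answer: -81/4*e2 - 27/8*e12


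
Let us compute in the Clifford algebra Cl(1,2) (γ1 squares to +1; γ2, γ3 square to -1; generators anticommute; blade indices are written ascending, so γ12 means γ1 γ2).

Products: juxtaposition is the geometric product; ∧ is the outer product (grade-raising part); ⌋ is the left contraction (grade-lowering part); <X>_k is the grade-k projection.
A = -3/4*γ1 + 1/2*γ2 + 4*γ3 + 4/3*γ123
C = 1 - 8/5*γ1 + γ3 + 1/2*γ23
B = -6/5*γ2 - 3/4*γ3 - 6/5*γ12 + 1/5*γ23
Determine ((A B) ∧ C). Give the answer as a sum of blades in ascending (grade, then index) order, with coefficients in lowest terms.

step 1: 18/5 - 13/15*γ1 + 17/10*γ2 - 17/10*γ3 + 19/10*γ12 - 83/80*γ13 + 177/40*γ23 - 99/20*γ123
step 2: 18/5 - 497/75*γ1 + 17/10*γ2 + 19/10*γ3 + 231/50*γ12 - 5549/1200*γ13 + 317/40*γ23 - 3169/300*γ123
Answer: 18/5 - 497/75*γ1 + 17/10*γ2 + 19/10*γ3 + 231/50*γ12 - 5549/1200*γ13 + 317/40*γ23 - 3169/300*γ123


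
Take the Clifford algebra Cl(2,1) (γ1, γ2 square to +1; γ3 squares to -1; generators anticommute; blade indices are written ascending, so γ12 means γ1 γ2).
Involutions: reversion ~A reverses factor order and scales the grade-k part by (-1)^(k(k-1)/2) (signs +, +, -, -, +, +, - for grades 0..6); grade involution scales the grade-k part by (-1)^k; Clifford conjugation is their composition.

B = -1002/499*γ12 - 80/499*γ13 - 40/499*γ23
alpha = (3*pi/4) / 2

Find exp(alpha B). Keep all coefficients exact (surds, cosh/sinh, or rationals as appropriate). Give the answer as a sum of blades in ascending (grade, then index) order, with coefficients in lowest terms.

B^2 term by term: the squares give (-1002/499)^2*(γ12)^2 + (-80/499)^2*(γ13)^2 + (-40/499)^2*(γ23)^2 = 1004004/249001*(-1) + 6400/249001*(+1) + 1600/249001*(+1) = -4 (each basis 2-blade squares to minus the product of its generators' squares); cross terms between blades sharing an index anticommute and cancel. So B^2 = -4.
B^2 = -4 — since the square is negative, the closed form is circular: l = 2, alpha*l = 3*pi/4, so exp(alpha B) = cos(3*pi/4) + (sin(3*pi/4)/2)*B = -sqrt(2)/2 + (sqrt(2)/4)*B.
Answer: -sqrt(2)/2 - 501*sqrt(2)/998*γ12 - 20*sqrt(2)/499*γ13 - 10*sqrt(2)/499*γ23


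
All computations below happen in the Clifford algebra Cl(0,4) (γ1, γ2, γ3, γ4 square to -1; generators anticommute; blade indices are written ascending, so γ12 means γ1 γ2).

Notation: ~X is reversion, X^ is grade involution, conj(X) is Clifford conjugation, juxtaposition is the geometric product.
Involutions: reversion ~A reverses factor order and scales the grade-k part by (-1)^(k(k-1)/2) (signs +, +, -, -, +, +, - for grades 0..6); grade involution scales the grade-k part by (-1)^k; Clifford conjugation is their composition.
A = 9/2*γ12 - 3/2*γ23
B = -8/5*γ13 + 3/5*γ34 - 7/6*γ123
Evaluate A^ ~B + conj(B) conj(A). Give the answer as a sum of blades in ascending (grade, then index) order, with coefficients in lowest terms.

first term: 7/4*γ1 - 21/4*γ3 + 12/5*γ12 + 36/5*γ23 - 9/10*γ24 - 27/10*γ1234
second term: 7/4*γ1 - 21/4*γ3 + 12/5*γ12 + 36/5*γ23 - 9/10*γ24 + 27/10*γ1234
Answer: 7/2*γ1 - 21/2*γ3 + 24/5*γ12 + 72/5*γ23 - 9/5*γ24


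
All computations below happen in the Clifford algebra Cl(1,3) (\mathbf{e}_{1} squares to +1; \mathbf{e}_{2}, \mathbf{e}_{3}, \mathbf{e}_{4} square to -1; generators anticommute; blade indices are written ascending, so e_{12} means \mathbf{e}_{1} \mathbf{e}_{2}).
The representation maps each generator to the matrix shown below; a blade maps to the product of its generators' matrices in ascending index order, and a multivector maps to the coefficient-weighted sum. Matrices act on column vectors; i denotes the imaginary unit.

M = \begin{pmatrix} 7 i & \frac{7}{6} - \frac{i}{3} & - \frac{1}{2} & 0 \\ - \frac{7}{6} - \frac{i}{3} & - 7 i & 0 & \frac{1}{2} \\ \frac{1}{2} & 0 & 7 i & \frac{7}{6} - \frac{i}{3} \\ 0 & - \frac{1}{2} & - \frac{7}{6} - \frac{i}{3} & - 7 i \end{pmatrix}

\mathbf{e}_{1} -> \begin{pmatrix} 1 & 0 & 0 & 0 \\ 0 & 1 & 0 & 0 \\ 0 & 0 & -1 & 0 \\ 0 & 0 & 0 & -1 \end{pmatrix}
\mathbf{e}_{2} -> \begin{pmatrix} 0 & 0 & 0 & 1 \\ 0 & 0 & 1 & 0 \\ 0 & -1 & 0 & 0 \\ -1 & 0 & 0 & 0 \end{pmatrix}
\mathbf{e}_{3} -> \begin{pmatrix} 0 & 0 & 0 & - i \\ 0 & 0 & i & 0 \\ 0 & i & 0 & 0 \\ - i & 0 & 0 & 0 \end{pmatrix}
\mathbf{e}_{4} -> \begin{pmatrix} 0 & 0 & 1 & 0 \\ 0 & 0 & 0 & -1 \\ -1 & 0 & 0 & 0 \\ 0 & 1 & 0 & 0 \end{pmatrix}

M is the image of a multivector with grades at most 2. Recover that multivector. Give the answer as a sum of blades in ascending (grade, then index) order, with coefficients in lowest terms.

Method: the blade images are trace-orthogonal — tr(rho(e_A) rho(e_B)^-1) = 4 if A = B and 0 otherwise — and rho(e_A)^-1 = (e_A)^2 * rho(e_A) with (e_A)^2 = +1 or -1, so the coefficient of e_A in the preimage is (e_A)^2 * tr(M rho(e_A))/4.
Nonzero projections over blades of grade <= 2: e_{4}: (e_{4})^2 = -1, tr(M rho(e_{4})) = 2, coefficient -\frac{1}{2}; e_{23}: (e_{23})^2 = -1, tr(M rho(e_{23})) = 28, coefficient -7; e_{24}: (e_{24})^2 = -1, tr(M rho(e_{24})) = - \frac{14}{3}, coefficient \frac{7}{6}; e_{34}: (e_{34})^2 = -1, tr(M rho(e_{34})) = - \frac{4}{3}, coefficient \frac{1}{3}. Every other blade of grade <= 2 projects to 0.
Answer: -\frac{1}{2} e_{4} - 7 e_{23} + \frac{7}{6} e_{24} + \frac{1}{3} e_{34}


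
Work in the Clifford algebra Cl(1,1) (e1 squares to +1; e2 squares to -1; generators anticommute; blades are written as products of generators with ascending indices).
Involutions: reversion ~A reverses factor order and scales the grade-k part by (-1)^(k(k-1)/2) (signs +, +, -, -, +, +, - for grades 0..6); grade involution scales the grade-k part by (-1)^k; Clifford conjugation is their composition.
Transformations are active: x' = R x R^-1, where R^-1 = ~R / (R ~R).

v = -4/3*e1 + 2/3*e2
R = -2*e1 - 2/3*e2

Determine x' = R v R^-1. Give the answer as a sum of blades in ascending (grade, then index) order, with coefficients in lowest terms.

~R = -2*e1 - 2/3*e2, and R ~R = 32/9, so R^-1 = ~R / (32/9).
R v = 28/9 - 20/9*e1 e2
Answer: -13/6*e1 - 11/6*e2


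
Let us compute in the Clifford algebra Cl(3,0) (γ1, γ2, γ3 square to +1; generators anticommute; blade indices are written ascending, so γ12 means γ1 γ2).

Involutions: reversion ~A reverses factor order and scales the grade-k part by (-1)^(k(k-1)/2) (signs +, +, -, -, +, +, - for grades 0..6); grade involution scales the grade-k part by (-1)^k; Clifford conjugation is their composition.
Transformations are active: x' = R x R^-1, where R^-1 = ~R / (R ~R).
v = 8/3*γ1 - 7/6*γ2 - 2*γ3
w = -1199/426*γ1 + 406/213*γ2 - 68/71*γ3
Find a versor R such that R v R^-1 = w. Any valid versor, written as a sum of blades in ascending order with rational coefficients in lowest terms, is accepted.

Reasoning: v^2 = w^2 = 449/36 since conjugation preserves the quadratic form; R = v + w = -21/142*γ1 + 105/142*γ2 - 210/71*γ3 is then valid when invertible, keeping its own part and reversing (v - w)/2.
Answer: -21/142*γ1 + 105/142*γ2 - 210/71*γ3


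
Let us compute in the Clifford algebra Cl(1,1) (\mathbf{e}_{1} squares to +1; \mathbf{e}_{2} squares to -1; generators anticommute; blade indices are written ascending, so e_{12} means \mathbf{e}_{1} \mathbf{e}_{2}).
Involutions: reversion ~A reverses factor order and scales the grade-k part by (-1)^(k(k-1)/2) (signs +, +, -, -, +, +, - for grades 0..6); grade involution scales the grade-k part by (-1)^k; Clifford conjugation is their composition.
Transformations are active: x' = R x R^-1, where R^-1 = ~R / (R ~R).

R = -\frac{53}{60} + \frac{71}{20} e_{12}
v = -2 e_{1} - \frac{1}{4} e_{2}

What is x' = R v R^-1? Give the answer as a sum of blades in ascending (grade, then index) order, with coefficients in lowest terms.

~R = -\frac{53}{60} - \frac{71}{20} e_{12}, and R ~R = -\frac{532}{45}, so R^-1 = ~R / (-\frac{532}{45}).
R v = \frac{637}{240} e_{1} + \frac{1757}{240} e_{2}
Answer: \frac{29143}{12160} e_{1} + \frac{16343}{12160} e_{2}


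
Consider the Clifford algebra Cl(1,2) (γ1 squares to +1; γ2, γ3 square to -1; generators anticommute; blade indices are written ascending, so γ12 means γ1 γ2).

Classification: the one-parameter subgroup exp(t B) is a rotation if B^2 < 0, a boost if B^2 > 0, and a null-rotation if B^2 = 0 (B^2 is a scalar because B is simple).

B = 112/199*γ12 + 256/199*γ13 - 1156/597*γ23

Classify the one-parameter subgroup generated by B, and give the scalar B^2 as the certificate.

B^2 term by term: the squares give (112/199)^2*(γ12)^2 + (256/199)^2*(γ13)^2 + (-1156/597)^2*(γ23)^2 = 12544/39601*(+1) + 65536/39601*(+1) + 1336336/356409*(-1) = -16/9 (each basis 2-blade squares to minus the product of its generators' squares); cross terms between blades sharing an index anticommute and cancel. So B^2 = -16/9.
Answer: rotation, certificate B^2 = -16/9. B^2 = -16/9 is basis-independent, so its sign is the whole story.


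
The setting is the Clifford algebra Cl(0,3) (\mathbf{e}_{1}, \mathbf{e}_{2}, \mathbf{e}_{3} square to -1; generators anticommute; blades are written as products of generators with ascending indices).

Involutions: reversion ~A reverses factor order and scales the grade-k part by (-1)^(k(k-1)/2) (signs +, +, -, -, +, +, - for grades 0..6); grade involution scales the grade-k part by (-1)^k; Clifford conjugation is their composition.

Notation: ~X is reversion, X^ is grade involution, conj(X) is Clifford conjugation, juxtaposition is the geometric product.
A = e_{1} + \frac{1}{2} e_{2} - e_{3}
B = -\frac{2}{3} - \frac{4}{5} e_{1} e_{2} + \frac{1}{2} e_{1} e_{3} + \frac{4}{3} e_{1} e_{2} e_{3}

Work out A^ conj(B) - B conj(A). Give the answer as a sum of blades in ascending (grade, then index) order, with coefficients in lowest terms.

first term: -\frac{7}{30} e_{1} + \frac{17}{15} e_{2} - \frac{7}{6} e_{3} - \frac{4}{3} e_{1} e_{2} - \frac{2}{3} e_{1} e_{3} + \frac{4}{3} e_{2} e_{3} + \frac{11}{20} e_{1} e_{2} e_{3}
second term: -\frac{7}{30} e_{1} + \frac{17}{15} e_{2} - \frac{7}{6} e_{3} - \frac{4}{3} e_{1} e_{2} - \frac{2}{3} e_{1} e_{3} + \frac{4}{3} e_{2} e_{3} - \frac{11}{20} e_{1} e_{2} e_{3}
Answer: \frac{11}{10} e_{1} e_{2} e_{3}


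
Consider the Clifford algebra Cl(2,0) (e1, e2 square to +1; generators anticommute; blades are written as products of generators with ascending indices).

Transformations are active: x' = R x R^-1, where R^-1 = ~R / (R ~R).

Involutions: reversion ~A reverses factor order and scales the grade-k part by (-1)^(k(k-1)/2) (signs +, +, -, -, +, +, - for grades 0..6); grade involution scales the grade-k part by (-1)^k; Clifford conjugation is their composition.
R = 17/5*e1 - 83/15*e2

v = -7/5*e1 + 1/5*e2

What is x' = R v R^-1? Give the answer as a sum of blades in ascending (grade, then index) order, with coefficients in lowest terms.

~R = 17/5*e1 - 83/15*e2, and R ~R = 1898/45, so R^-1 = ~R / (1898/45).
R v = -88/15 - 106/15*e1 e2
Answer: 431/949*e1 + 1271/949*e2


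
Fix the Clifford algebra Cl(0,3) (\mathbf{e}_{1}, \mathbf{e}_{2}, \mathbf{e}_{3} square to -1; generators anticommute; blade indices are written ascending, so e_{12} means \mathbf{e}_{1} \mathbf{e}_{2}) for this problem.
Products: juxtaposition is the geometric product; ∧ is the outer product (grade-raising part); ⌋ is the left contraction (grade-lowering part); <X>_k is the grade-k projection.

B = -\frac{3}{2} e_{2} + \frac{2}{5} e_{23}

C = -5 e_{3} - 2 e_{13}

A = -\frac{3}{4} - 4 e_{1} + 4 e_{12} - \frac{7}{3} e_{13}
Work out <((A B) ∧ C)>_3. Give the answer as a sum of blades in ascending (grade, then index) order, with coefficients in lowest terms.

step 1: 6 e_{1} + \frac{9}{8} e_{2} + \frac{76}{15} e_{12} - \frac{8}{5} e_{13} - \frac{3}{10} e_{23} - \frac{51}{10} e_{123}
step 2: -30 e_{13} - \frac{45}{8} e_{23} - \frac{277}{12} e_{123}
step 3: -\frac{277}{12} e_{123}
Answer: -\frac{277}{12} e_{123}


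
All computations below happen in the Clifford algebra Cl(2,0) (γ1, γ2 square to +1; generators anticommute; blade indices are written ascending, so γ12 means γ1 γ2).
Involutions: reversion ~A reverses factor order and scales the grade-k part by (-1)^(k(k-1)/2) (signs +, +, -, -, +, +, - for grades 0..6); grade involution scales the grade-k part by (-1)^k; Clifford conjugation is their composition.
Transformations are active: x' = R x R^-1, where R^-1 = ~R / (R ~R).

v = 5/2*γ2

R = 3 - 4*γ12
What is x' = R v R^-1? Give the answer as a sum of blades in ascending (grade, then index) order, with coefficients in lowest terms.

~R = 3 + 4*γ12, and R ~R = 25, so R^-1 = ~R / (25).
R v = -10*γ1 + 15/2*γ2
Answer: -12/5*γ1 - 7/10*γ2


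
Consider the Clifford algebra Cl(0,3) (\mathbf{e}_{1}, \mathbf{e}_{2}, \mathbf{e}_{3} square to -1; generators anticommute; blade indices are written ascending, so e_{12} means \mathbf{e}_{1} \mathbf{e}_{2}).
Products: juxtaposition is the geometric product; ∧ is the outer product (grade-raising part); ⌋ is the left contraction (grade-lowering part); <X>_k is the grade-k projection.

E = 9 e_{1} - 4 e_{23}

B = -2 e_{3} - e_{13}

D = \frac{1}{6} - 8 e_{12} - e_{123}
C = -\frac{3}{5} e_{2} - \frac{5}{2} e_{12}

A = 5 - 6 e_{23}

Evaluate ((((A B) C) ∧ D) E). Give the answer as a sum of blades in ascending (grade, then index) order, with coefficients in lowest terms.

step 1: -12 e_{2} - 10 e_{3} - 6 e_{12} - 5 e_{13}
step 2: -\frac{111}{5} + \frac{132}{5} e_{1} - \frac{37}{2} e_{23} + 22 e_{123}
step 3: -\frac{37}{10} + \frac{22}{5} e_{1} + \frac{888}{5} e_{12} - \frac{37}{12} e_{23} + \frac{388}{15} e_{123}
step 4: -\frac{779}{15} + \frac{421}{6} e_{1} + \frac{7992}{5} e_{2} + \frac{3552}{5} e_{13} - 218 e_{23} - \frac{907}{20} e_{123}
Answer: -\frac{779}{15} + \frac{421}{6} e_{1} + \frac{7992}{5} e_{2} + \frac{3552}{5} e_{13} - 218 e_{23} - \frac{907}{20} e_{123}


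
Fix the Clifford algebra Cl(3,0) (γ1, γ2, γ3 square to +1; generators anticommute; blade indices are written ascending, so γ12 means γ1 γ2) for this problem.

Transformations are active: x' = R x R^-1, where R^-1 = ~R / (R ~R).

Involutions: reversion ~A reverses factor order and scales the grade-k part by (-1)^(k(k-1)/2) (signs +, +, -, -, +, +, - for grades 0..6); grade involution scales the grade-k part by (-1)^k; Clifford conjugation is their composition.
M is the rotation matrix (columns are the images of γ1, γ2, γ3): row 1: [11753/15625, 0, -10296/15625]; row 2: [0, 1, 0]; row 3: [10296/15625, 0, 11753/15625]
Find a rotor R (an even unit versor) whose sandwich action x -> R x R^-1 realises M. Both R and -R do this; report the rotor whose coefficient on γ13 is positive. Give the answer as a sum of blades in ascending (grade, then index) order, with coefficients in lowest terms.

Method: write R = a + b12*γ12 + b13*γ13 + b23*γ23 with a^2 + b12^2 + b13^2 + b23^2 = 1 (so R^-1 = ~R). Expanding the columns R e_j ~R gives tr M = 4a^2 - 1 and, from the antisymmetric part, M21 - M12 = -4a*b12, M13 - M31 = 4a*b13, M32 - M23 = -4a*b23.
Here tr M = 39131/15625, so a^2 = (1 + tr M)/4 = 13689/15625 and a = ±117/125. Taking a = 117/125: M21 - M12 = 0, M13 - M31 = -20592/15625, M32 - M23 = 0, giving b12 = 0, b13 = -44/125, b23 = 0, i.e. R = 117/125 - 44/125*γ13.
Its γ13 coefficient is negative, so report the other preimage -R.
Answer: -117/125 + 44/125*γ13. Note: both R and -R realise this M (trace 39131/15625); the covering map identifies them, and the γ13-coefficient sign is the tie-breaker.


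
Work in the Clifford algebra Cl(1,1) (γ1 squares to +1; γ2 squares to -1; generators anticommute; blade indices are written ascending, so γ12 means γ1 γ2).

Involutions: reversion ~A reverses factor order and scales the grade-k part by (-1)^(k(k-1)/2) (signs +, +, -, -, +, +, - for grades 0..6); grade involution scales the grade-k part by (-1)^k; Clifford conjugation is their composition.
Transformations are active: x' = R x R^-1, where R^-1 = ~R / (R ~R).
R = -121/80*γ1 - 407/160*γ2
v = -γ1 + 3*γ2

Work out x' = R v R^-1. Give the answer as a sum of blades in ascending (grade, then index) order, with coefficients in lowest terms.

~R = -121/80*γ1 - 407/160*γ2, and R ~R = -21417/5120, so R^-1 = ~R / (-21417/5120).
R v = 1463/160 - 1133/160*γ12
Answer: 6737/885*γ1 + 7187/885*γ2


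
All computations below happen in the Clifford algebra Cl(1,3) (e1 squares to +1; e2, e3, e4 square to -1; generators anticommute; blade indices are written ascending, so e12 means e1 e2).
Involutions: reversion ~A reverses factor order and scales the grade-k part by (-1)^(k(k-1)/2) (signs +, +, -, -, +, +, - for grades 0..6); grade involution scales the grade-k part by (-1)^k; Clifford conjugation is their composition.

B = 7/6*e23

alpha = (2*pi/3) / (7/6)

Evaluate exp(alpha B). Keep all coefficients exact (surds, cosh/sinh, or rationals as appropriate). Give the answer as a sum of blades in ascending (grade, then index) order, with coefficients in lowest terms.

B^2 = (7/6)^2*(e23)^2 = 49/36*(-1) = -49/36 (a basis 2-blade squares to minus the product of its generators' squares).
B^2 = -49/36 — a negative square means the series sums to a rotation: l = 7/6, alpha*l = 2*pi/3, so exp(alpha B) = cos(2*pi/3) + (sin(2*pi/3)/(7/6))*B = -1/2 + (3*sqrt(3)/7)*B.
Answer: -1/2 + sqrt(3)/2*e23


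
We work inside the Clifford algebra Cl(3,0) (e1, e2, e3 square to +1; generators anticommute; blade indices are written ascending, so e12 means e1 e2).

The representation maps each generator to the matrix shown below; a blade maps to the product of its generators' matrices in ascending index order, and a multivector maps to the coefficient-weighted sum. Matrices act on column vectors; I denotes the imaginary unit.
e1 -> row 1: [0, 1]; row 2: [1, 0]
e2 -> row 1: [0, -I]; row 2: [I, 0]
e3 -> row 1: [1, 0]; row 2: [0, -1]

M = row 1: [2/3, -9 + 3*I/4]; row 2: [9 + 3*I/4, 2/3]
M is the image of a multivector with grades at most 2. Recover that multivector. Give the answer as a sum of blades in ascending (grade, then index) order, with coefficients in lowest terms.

Method: 1, rho(e1), rho(e2), rho(e3) form a trace-orthogonal basis of the 2x2 complex matrices (tr(X Y) = 2 if X = Y, else 0), so M = m0*1 + m1*rho(e1) + m2*rho(e2) + m3*rho(e3) with m0 = tr(M)/2 = 2/3, m1 = tr(M rho(e1))/2 = 3*I/4, m2 = tr(M rho(e2))/2 = -9*I, m3 = tr(M rho(e3))/2 = 0.
Multiplying table entries, the bivector images are rho(e12) = I*rho(e3), rho(e13) = -I*rho(e2), rho(e23) = I*rho(e1); with real blade coefficients the real parts of m0..m3 are the coefficients of 1, e1, e2, e3 and the imaginary parts give the bivectors (e23: Im m1, e13: -Im m2, e12: Im m3).
Answer: 2/3 + 9*e13 + 3/4*e23


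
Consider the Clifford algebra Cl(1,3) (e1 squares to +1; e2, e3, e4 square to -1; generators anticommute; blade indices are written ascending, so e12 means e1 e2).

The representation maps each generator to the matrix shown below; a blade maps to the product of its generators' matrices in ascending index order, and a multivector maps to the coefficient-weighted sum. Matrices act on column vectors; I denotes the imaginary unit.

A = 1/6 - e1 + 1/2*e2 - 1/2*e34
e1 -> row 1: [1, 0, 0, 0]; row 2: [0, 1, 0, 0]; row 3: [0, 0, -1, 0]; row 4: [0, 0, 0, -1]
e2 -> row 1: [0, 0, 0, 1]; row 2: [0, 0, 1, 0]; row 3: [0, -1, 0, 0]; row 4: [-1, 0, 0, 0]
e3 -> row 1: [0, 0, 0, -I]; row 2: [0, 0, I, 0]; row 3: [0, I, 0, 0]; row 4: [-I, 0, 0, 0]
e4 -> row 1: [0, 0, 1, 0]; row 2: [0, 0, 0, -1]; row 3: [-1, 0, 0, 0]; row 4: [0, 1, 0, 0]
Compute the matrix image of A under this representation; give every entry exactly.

Bivector images (products of the table entries): rho(e34) = rho(e3)rho(e4) = row 1: [0, -I, 0, 0]; row 2: [-I, 0, 0, 0]; row 3: [0, 0, 0, -I]; row 4: [0, 0, -I, 0].
M = (1/6)*1 + (-1)*rho(e1) + (1/2)*rho(e2) + (-1/2)*rho(e34), summed entrywise (1 is the identity matrix):
Answer: row 1: [-5/6, I/2, 0, 1/2]; row 2: [I/2, -5/6, 1/2, 0]; row 3: [0, -1/2, 7/6, I/2]; row 4: [-1/2, 0, I/2, 7/6]


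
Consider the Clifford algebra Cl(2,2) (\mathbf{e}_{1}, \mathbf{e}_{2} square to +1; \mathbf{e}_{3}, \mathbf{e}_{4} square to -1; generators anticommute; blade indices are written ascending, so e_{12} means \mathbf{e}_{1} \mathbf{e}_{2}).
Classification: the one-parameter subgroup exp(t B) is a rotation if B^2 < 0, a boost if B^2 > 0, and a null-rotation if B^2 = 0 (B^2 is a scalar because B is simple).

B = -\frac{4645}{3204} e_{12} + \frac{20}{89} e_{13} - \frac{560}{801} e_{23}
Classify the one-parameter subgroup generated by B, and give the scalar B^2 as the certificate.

B^2 term by term: the squares give (-\frac{4645}{3204})^2*(e_{12})^2 + (\frac{20}{89})^2*(e_{13})^2 + (-\frac{560}{801})^2*(e_{23})^2 = \frac{21576025}{10265616}*(-1) + \frac{400}{7921}*(+1) + \frac{313600}{641601}*(+1) = -\frac{25}{16} (each basis 2-blade squares to minus the product of its generators' squares); cross terms between blades sharing an index anticommute and cancel. So B^2 = -\frac{25}{16}.
Answer: rotation, certificate B^2 = -\frac{25}{16}. Because -\frac{25}{16} is invariant under every versor sandwich, the classification follows from its sign alone.


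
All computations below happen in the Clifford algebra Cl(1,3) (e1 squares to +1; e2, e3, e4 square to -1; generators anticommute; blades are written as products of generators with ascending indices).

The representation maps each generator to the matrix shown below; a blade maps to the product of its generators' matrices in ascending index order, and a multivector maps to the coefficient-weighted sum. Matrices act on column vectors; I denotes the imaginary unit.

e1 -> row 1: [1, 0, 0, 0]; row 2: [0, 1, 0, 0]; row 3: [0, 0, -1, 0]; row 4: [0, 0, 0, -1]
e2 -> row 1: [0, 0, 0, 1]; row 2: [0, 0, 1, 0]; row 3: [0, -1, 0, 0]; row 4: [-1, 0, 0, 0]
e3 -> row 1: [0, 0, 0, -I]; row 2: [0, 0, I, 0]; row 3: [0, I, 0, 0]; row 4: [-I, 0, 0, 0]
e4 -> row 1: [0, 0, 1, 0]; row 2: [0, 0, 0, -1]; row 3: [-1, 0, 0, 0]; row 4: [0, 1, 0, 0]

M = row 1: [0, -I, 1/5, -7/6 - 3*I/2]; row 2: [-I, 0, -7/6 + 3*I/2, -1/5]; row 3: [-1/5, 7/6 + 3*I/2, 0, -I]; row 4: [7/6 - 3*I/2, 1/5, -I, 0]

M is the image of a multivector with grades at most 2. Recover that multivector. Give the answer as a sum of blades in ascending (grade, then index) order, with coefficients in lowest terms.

Method: the blade images are trace-orthogonal — tr(rho(e_A) rho(e_B)^-1) = 4 if A = B and 0 otherwise — and rho(e_A)^-1 = (e_A)^2 * rho(e_A) with (e_A)^2 = +1 or -1, so the coefficient of e_A in the preimage is (e_A)^2 * tr(M rho(e_A))/4.
Nonzero projections over blades of grade <= 2: e2: (e2)^2 = -1, tr(M rho(e2)) = 14/3, coefficient -7/6; e3: (e3)^2 = -1, tr(M rho(e3)) = -6, coefficient 3/2; e4: (e4)^2 = -1, tr(M rho(e4)) = -4/5, coefficient 1/5; e3 e4: (e3 e4)^2 = -1, tr(M rho(e3 e4)) = -4, coefficient 1. Every other blade of grade <= 2 projects to 0.
Answer: -7/6*e2 + 3/2*e3 + 1/5*e4 + e3 e4


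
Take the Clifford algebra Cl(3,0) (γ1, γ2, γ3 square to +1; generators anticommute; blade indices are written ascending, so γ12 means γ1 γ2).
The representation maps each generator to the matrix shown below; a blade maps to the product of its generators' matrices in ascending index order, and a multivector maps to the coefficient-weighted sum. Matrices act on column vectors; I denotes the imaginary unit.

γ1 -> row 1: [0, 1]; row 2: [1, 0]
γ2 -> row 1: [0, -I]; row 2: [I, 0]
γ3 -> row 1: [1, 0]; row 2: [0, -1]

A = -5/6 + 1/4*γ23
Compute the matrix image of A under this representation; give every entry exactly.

Bivector images (products of the table entries): rho(γ23) = rho(γ2)rho(γ3) = row 1: [0, I]; row 2: [I, 0].
M = (-5/6)*1 + (1/4)*rho(γ23), summed entrywise (1 is the identity matrix):
Answer: row 1: [-5/6, I/4]; row 2: [I/4, -5/6]


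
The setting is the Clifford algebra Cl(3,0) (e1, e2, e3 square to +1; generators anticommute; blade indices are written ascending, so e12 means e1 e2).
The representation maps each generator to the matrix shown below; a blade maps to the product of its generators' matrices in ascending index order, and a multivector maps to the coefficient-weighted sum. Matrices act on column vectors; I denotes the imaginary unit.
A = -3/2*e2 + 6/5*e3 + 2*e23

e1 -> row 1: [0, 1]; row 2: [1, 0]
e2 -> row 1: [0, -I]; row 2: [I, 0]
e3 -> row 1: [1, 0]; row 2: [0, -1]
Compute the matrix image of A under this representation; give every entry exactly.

Bivector images (products of the table entries): rho(e23) = rho(e2)rho(e3) = row 1: [0, I]; row 2: [I, 0].
M = (-3/2)*rho(e2) + (6/5)*rho(e3) + (2)*rho(e23), summed entrywise:
Answer: row 1: [6/5, 7*I/2]; row 2: [I/2, -6/5]


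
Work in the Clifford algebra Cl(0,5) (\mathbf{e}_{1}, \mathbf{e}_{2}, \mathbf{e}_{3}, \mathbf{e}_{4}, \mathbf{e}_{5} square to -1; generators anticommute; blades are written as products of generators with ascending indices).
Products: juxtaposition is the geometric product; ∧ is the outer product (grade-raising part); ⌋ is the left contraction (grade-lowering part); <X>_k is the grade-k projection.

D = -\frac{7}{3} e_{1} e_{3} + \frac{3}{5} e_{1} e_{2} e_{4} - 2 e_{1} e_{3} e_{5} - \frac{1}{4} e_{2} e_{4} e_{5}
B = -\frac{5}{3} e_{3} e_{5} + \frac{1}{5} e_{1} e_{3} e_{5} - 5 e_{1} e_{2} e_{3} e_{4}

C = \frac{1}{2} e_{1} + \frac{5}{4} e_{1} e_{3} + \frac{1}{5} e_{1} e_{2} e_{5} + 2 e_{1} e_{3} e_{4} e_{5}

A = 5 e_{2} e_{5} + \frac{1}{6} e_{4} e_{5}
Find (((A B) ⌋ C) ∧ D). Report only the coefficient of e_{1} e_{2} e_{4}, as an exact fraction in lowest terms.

step 1: -\frac{25}{3} e_{2} e_{3} + \frac{5}{18} e_{3} e_{4} + e_{1} e_{2} e_{3} - \frac{1}{30} e_{1} e_{3} e_{4} - \frac{5}{6} e_{1} e_{2} e_{3} e_{5} - 25 e_{1} e_{3} e_{4} e_{5}
step 2: -50 - \frac{1}{15} e_{5} - \frac{5}{9} e_{1} e_{5}
step 3: \frac{350}{3} e_{1} e_{3} - 30 e_{1} e_{2} e_{4} + \frac{4507}{45} e_{1} e_{3} e_{5} + \frac{25}{2} e_{2} e_{4} e_{5} + \frac{1}{25} e_{1} e_{2} e_{4} e_{5}
Answer: -30
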